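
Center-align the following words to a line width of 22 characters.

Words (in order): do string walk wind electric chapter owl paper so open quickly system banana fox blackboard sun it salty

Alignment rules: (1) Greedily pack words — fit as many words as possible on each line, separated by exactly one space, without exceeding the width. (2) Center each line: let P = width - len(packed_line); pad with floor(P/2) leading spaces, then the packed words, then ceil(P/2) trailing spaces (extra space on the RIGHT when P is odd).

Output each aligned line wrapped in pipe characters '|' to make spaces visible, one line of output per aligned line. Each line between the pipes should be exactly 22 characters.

Answer: | do string walk wind  |
| electric chapter owl |
|paper so open quickly |
|  system banana fox   |
|  blackboard sun it   |
|        salty         |

Derivation:
Line 1: ['do', 'string', 'walk', 'wind'] (min_width=19, slack=3)
Line 2: ['electric', 'chapter', 'owl'] (min_width=20, slack=2)
Line 3: ['paper', 'so', 'open', 'quickly'] (min_width=21, slack=1)
Line 4: ['system', 'banana', 'fox'] (min_width=17, slack=5)
Line 5: ['blackboard', 'sun', 'it'] (min_width=17, slack=5)
Line 6: ['salty'] (min_width=5, slack=17)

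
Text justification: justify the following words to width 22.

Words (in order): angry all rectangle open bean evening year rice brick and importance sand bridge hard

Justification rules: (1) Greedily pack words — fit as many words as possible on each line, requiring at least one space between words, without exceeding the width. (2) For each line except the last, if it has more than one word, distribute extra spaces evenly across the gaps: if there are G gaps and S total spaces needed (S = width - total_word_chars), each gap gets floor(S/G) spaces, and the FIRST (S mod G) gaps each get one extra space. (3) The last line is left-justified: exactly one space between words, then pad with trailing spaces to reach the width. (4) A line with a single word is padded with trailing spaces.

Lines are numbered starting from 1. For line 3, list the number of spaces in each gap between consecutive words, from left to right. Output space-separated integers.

Line 1: ['angry', 'all', 'rectangle'] (min_width=19, slack=3)
Line 2: ['open', 'bean', 'evening', 'year'] (min_width=22, slack=0)
Line 3: ['rice', 'brick', 'and'] (min_width=14, slack=8)
Line 4: ['importance', 'sand', 'bridge'] (min_width=22, slack=0)
Line 5: ['hard'] (min_width=4, slack=18)

Answer: 5 5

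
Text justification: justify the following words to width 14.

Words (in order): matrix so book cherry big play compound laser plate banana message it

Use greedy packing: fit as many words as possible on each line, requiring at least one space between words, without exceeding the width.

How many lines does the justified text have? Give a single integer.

Line 1: ['matrix', 'so', 'book'] (min_width=14, slack=0)
Line 2: ['cherry', 'big'] (min_width=10, slack=4)
Line 3: ['play', 'compound'] (min_width=13, slack=1)
Line 4: ['laser', 'plate'] (min_width=11, slack=3)
Line 5: ['banana', 'message'] (min_width=14, slack=0)
Line 6: ['it'] (min_width=2, slack=12)
Total lines: 6

Answer: 6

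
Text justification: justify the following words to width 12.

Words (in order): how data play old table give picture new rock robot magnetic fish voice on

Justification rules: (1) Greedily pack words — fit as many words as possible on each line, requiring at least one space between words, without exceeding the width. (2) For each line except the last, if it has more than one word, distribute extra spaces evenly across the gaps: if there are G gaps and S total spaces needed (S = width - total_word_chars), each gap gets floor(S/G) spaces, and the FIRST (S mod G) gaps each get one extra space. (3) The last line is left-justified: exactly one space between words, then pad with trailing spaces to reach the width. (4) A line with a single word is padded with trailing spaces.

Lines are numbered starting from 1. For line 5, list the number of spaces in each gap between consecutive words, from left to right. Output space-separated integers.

Answer: 3

Derivation:
Line 1: ['how', 'data'] (min_width=8, slack=4)
Line 2: ['play', 'old'] (min_width=8, slack=4)
Line 3: ['table', 'give'] (min_width=10, slack=2)
Line 4: ['picture', 'new'] (min_width=11, slack=1)
Line 5: ['rock', 'robot'] (min_width=10, slack=2)
Line 6: ['magnetic'] (min_width=8, slack=4)
Line 7: ['fish', 'voice'] (min_width=10, slack=2)
Line 8: ['on'] (min_width=2, slack=10)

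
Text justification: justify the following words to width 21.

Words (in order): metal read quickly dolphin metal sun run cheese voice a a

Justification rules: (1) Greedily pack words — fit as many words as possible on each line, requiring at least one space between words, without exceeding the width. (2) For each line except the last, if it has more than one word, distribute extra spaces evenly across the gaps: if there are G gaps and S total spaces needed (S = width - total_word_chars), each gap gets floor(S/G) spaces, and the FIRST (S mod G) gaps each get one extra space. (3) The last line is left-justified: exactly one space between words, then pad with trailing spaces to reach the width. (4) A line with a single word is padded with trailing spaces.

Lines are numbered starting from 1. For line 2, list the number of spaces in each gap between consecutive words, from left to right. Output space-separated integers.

Line 1: ['metal', 'read', 'quickly'] (min_width=18, slack=3)
Line 2: ['dolphin', 'metal', 'sun', 'run'] (min_width=21, slack=0)
Line 3: ['cheese', 'voice', 'a', 'a'] (min_width=16, slack=5)

Answer: 1 1 1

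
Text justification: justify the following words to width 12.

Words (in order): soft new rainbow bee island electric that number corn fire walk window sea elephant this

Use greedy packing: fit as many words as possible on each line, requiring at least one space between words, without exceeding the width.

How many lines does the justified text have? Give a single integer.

Line 1: ['soft', 'new'] (min_width=8, slack=4)
Line 2: ['rainbow', 'bee'] (min_width=11, slack=1)
Line 3: ['island'] (min_width=6, slack=6)
Line 4: ['electric'] (min_width=8, slack=4)
Line 5: ['that', 'number'] (min_width=11, slack=1)
Line 6: ['corn', 'fire'] (min_width=9, slack=3)
Line 7: ['walk', 'window'] (min_width=11, slack=1)
Line 8: ['sea', 'elephant'] (min_width=12, slack=0)
Line 9: ['this'] (min_width=4, slack=8)
Total lines: 9

Answer: 9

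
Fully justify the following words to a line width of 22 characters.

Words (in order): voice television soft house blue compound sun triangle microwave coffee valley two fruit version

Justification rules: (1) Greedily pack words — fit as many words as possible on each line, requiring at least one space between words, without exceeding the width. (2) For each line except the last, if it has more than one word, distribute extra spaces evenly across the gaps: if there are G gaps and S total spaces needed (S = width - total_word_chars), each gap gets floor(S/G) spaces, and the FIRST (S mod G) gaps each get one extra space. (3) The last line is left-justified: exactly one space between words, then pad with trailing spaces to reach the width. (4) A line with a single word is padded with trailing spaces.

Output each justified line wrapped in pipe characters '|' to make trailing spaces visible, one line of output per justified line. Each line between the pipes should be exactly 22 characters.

Answer: |voice  television soft|
|house   blue  compound|
|sun triangle microwave|
|coffee    valley   two|
|fruit version         |

Derivation:
Line 1: ['voice', 'television', 'soft'] (min_width=21, slack=1)
Line 2: ['house', 'blue', 'compound'] (min_width=19, slack=3)
Line 3: ['sun', 'triangle', 'microwave'] (min_width=22, slack=0)
Line 4: ['coffee', 'valley', 'two'] (min_width=17, slack=5)
Line 5: ['fruit', 'version'] (min_width=13, slack=9)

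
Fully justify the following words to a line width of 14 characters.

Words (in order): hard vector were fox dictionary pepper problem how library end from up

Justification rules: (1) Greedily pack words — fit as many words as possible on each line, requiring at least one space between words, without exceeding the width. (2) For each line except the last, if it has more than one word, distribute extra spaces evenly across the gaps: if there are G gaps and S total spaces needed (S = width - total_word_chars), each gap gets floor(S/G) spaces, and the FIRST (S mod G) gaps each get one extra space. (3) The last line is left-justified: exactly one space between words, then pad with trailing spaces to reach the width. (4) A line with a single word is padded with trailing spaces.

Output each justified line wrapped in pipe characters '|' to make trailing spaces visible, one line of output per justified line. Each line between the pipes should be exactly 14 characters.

Line 1: ['hard', 'vector'] (min_width=11, slack=3)
Line 2: ['were', 'fox'] (min_width=8, slack=6)
Line 3: ['dictionary'] (min_width=10, slack=4)
Line 4: ['pepper', 'problem'] (min_width=14, slack=0)
Line 5: ['how', 'library'] (min_width=11, slack=3)
Line 6: ['end', 'from', 'up'] (min_width=11, slack=3)

Answer: |hard    vector|
|were       fox|
|dictionary    |
|pepper problem|
|how    library|
|end from up   |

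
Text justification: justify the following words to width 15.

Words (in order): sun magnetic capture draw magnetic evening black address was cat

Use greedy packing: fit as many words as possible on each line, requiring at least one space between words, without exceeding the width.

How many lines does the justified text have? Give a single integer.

Answer: 5

Derivation:
Line 1: ['sun', 'magnetic'] (min_width=12, slack=3)
Line 2: ['capture', 'draw'] (min_width=12, slack=3)
Line 3: ['magnetic'] (min_width=8, slack=7)
Line 4: ['evening', 'black'] (min_width=13, slack=2)
Line 5: ['address', 'was', 'cat'] (min_width=15, slack=0)
Total lines: 5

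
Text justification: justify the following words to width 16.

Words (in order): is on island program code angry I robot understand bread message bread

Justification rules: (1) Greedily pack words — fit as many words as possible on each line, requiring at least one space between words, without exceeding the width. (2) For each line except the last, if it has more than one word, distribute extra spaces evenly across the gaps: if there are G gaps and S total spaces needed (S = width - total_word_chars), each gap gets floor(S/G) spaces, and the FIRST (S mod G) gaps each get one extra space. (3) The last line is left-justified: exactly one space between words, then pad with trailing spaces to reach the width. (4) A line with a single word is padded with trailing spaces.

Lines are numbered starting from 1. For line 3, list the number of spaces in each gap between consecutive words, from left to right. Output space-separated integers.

Answer: 3 2

Derivation:
Line 1: ['is', 'on', 'island'] (min_width=12, slack=4)
Line 2: ['program', 'code'] (min_width=12, slack=4)
Line 3: ['angry', 'I', 'robot'] (min_width=13, slack=3)
Line 4: ['understand', 'bread'] (min_width=16, slack=0)
Line 5: ['message', 'bread'] (min_width=13, slack=3)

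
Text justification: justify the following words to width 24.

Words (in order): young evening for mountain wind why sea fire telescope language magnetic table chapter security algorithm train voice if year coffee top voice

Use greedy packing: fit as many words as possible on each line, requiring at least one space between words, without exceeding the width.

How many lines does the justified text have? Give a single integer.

Line 1: ['young', 'evening', 'for'] (min_width=17, slack=7)
Line 2: ['mountain', 'wind', 'why', 'sea'] (min_width=21, slack=3)
Line 3: ['fire', 'telescope', 'language'] (min_width=23, slack=1)
Line 4: ['magnetic', 'table', 'chapter'] (min_width=22, slack=2)
Line 5: ['security', 'algorithm', 'train'] (min_width=24, slack=0)
Line 6: ['voice', 'if', 'year', 'coffee', 'top'] (min_width=24, slack=0)
Line 7: ['voice'] (min_width=5, slack=19)
Total lines: 7

Answer: 7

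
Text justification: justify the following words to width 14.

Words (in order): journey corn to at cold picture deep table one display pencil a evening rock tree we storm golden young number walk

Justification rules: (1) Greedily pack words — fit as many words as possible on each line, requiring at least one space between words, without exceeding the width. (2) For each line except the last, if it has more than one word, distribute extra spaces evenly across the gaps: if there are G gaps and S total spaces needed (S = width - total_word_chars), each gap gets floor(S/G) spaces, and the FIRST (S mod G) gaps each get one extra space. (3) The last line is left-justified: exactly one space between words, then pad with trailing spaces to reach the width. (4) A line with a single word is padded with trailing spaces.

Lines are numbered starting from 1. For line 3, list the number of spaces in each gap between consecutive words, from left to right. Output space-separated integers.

Answer: 3

Derivation:
Line 1: ['journey', 'corn'] (min_width=12, slack=2)
Line 2: ['to', 'at', 'cold'] (min_width=10, slack=4)
Line 3: ['picture', 'deep'] (min_width=12, slack=2)
Line 4: ['table', 'one'] (min_width=9, slack=5)
Line 5: ['display', 'pencil'] (min_width=14, slack=0)
Line 6: ['a', 'evening', 'rock'] (min_width=14, slack=0)
Line 7: ['tree', 'we', 'storm'] (min_width=13, slack=1)
Line 8: ['golden', 'young'] (min_width=12, slack=2)
Line 9: ['number', 'walk'] (min_width=11, slack=3)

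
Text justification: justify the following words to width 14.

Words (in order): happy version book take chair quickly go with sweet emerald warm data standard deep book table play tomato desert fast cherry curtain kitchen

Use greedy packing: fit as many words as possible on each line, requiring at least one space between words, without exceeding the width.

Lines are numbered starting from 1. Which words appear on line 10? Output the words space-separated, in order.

Answer: fast cherry

Derivation:
Line 1: ['happy', 'version'] (min_width=13, slack=1)
Line 2: ['book', 'take'] (min_width=9, slack=5)
Line 3: ['chair', 'quickly'] (min_width=13, slack=1)
Line 4: ['go', 'with', 'sweet'] (min_width=13, slack=1)
Line 5: ['emerald', 'warm'] (min_width=12, slack=2)
Line 6: ['data', 'standard'] (min_width=13, slack=1)
Line 7: ['deep', 'book'] (min_width=9, slack=5)
Line 8: ['table', 'play'] (min_width=10, slack=4)
Line 9: ['tomato', 'desert'] (min_width=13, slack=1)
Line 10: ['fast', 'cherry'] (min_width=11, slack=3)
Line 11: ['curtain'] (min_width=7, slack=7)
Line 12: ['kitchen'] (min_width=7, slack=7)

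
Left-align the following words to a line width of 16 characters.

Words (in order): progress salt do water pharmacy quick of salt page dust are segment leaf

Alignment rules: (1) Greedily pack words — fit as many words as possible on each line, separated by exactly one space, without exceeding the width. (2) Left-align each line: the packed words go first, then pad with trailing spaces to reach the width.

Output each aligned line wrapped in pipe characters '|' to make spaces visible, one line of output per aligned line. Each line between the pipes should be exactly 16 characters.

Answer: |progress salt do|
|water pharmacy  |
|quick of salt   |
|page dust are   |
|segment leaf    |

Derivation:
Line 1: ['progress', 'salt', 'do'] (min_width=16, slack=0)
Line 2: ['water', 'pharmacy'] (min_width=14, slack=2)
Line 3: ['quick', 'of', 'salt'] (min_width=13, slack=3)
Line 4: ['page', 'dust', 'are'] (min_width=13, slack=3)
Line 5: ['segment', 'leaf'] (min_width=12, slack=4)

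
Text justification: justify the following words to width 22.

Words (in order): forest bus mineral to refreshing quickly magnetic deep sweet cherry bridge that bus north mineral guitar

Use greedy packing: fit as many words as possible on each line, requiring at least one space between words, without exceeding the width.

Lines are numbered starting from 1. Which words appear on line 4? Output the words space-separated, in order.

Line 1: ['forest', 'bus', 'mineral', 'to'] (min_width=21, slack=1)
Line 2: ['refreshing', 'quickly'] (min_width=18, slack=4)
Line 3: ['magnetic', 'deep', 'sweet'] (min_width=19, slack=3)
Line 4: ['cherry', 'bridge', 'that', 'bus'] (min_width=22, slack=0)
Line 5: ['north', 'mineral', 'guitar'] (min_width=20, slack=2)

Answer: cherry bridge that bus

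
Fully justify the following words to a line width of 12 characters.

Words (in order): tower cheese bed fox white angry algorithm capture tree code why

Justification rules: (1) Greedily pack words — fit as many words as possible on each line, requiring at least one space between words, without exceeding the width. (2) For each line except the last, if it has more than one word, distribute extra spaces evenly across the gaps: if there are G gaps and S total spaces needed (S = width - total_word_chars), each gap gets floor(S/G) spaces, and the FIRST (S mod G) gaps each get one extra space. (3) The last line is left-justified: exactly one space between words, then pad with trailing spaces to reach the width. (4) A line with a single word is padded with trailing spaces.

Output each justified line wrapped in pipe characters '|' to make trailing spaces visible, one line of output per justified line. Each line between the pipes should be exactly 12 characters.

Line 1: ['tower', 'cheese'] (min_width=12, slack=0)
Line 2: ['bed', 'fox'] (min_width=7, slack=5)
Line 3: ['white', 'angry'] (min_width=11, slack=1)
Line 4: ['algorithm'] (min_width=9, slack=3)
Line 5: ['capture', 'tree'] (min_width=12, slack=0)
Line 6: ['code', 'why'] (min_width=8, slack=4)

Answer: |tower cheese|
|bed      fox|
|white  angry|
|algorithm   |
|capture tree|
|code why    |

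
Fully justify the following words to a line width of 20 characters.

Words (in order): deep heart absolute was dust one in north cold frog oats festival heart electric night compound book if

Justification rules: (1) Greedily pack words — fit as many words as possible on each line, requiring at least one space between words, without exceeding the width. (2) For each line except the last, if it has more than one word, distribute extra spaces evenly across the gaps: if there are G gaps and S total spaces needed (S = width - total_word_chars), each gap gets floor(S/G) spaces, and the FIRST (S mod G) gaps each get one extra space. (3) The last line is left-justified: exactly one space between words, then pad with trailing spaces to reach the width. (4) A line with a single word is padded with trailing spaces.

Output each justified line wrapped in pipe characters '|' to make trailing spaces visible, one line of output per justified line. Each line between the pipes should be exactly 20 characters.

Line 1: ['deep', 'heart', 'absolute'] (min_width=19, slack=1)
Line 2: ['was', 'dust', 'one', 'in'] (min_width=15, slack=5)
Line 3: ['north', 'cold', 'frog', 'oats'] (min_width=20, slack=0)
Line 4: ['festival', 'heart'] (min_width=14, slack=6)
Line 5: ['electric', 'night'] (min_width=14, slack=6)
Line 6: ['compound', 'book', 'if'] (min_width=16, slack=4)

Answer: |deep  heart absolute|
|was   dust   one  in|
|north cold frog oats|
|festival       heart|
|electric       night|
|compound book if    |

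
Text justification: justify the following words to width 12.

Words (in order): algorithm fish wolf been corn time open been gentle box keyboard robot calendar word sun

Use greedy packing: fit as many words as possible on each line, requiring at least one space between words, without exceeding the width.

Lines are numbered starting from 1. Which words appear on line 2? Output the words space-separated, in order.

Line 1: ['algorithm'] (min_width=9, slack=3)
Line 2: ['fish', 'wolf'] (min_width=9, slack=3)
Line 3: ['been', 'corn'] (min_width=9, slack=3)
Line 4: ['time', 'open'] (min_width=9, slack=3)
Line 5: ['been', 'gentle'] (min_width=11, slack=1)
Line 6: ['box', 'keyboard'] (min_width=12, slack=0)
Line 7: ['robot'] (min_width=5, slack=7)
Line 8: ['calendar'] (min_width=8, slack=4)
Line 9: ['word', 'sun'] (min_width=8, slack=4)

Answer: fish wolf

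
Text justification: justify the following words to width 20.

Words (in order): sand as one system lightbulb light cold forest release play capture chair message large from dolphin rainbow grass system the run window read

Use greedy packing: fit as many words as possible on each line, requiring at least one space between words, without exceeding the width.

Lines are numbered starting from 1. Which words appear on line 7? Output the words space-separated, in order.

Answer: grass system the run

Derivation:
Line 1: ['sand', 'as', 'one', 'system'] (min_width=18, slack=2)
Line 2: ['lightbulb', 'light', 'cold'] (min_width=20, slack=0)
Line 3: ['forest', 'release', 'play'] (min_width=19, slack=1)
Line 4: ['capture', 'chair'] (min_width=13, slack=7)
Line 5: ['message', 'large', 'from'] (min_width=18, slack=2)
Line 6: ['dolphin', 'rainbow'] (min_width=15, slack=5)
Line 7: ['grass', 'system', 'the', 'run'] (min_width=20, slack=0)
Line 8: ['window', 'read'] (min_width=11, slack=9)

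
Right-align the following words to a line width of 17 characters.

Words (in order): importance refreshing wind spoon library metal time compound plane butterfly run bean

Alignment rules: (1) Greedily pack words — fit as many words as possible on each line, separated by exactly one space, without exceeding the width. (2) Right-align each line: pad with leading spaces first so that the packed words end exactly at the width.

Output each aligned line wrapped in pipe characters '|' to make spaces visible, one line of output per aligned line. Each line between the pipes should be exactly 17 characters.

Answer: |       importance|
|  refreshing wind|
|    spoon library|
|       metal time|
|   compound plane|
|    butterfly run|
|             bean|

Derivation:
Line 1: ['importance'] (min_width=10, slack=7)
Line 2: ['refreshing', 'wind'] (min_width=15, slack=2)
Line 3: ['spoon', 'library'] (min_width=13, slack=4)
Line 4: ['metal', 'time'] (min_width=10, slack=7)
Line 5: ['compound', 'plane'] (min_width=14, slack=3)
Line 6: ['butterfly', 'run'] (min_width=13, slack=4)
Line 7: ['bean'] (min_width=4, slack=13)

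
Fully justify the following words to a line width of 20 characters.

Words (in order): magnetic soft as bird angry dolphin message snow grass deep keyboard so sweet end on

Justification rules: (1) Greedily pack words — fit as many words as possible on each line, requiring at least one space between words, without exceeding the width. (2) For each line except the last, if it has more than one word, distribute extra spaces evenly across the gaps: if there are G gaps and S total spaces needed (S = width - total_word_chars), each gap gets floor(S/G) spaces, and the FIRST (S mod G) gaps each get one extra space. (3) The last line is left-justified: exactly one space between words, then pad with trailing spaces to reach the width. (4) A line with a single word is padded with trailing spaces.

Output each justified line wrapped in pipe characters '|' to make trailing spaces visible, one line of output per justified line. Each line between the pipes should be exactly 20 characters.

Answer: |magnetic   soft   as|
|bird  angry  dolphin|
|message  snow  grass|
|deep   keyboard   so|
|sweet end on        |

Derivation:
Line 1: ['magnetic', 'soft', 'as'] (min_width=16, slack=4)
Line 2: ['bird', 'angry', 'dolphin'] (min_width=18, slack=2)
Line 3: ['message', 'snow', 'grass'] (min_width=18, slack=2)
Line 4: ['deep', 'keyboard', 'so'] (min_width=16, slack=4)
Line 5: ['sweet', 'end', 'on'] (min_width=12, slack=8)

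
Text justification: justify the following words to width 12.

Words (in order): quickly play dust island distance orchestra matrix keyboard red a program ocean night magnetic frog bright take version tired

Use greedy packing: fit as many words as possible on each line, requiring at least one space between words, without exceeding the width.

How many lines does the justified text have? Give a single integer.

Answer: 12

Derivation:
Line 1: ['quickly', 'play'] (min_width=12, slack=0)
Line 2: ['dust', 'island'] (min_width=11, slack=1)
Line 3: ['distance'] (min_width=8, slack=4)
Line 4: ['orchestra'] (min_width=9, slack=3)
Line 5: ['matrix'] (min_width=6, slack=6)
Line 6: ['keyboard', 'red'] (min_width=12, slack=0)
Line 7: ['a', 'program'] (min_width=9, slack=3)
Line 8: ['ocean', 'night'] (min_width=11, slack=1)
Line 9: ['magnetic'] (min_width=8, slack=4)
Line 10: ['frog', 'bright'] (min_width=11, slack=1)
Line 11: ['take', 'version'] (min_width=12, slack=0)
Line 12: ['tired'] (min_width=5, slack=7)
Total lines: 12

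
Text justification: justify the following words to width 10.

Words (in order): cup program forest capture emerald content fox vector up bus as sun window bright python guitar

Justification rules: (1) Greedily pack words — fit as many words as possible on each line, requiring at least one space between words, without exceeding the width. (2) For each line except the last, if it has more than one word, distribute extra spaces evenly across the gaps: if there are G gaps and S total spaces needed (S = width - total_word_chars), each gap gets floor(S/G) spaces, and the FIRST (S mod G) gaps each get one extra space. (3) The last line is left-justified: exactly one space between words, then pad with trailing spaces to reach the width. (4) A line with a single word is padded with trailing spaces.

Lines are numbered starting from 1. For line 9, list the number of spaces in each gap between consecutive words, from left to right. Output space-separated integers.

Line 1: ['cup'] (min_width=3, slack=7)
Line 2: ['program'] (min_width=7, slack=3)
Line 3: ['forest'] (min_width=6, slack=4)
Line 4: ['capture'] (min_width=7, slack=3)
Line 5: ['emerald'] (min_width=7, slack=3)
Line 6: ['content'] (min_width=7, slack=3)
Line 7: ['fox', 'vector'] (min_width=10, slack=0)
Line 8: ['up', 'bus', 'as'] (min_width=9, slack=1)
Line 9: ['sun', 'window'] (min_width=10, slack=0)
Line 10: ['bright'] (min_width=6, slack=4)
Line 11: ['python'] (min_width=6, slack=4)
Line 12: ['guitar'] (min_width=6, slack=4)

Answer: 1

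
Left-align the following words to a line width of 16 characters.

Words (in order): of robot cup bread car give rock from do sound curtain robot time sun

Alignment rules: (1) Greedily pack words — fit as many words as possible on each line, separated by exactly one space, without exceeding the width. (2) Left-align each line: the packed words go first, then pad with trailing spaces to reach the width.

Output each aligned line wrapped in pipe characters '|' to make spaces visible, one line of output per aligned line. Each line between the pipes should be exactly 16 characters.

Line 1: ['of', 'robot', 'cup'] (min_width=12, slack=4)
Line 2: ['bread', 'car', 'give'] (min_width=14, slack=2)
Line 3: ['rock', 'from', 'do'] (min_width=12, slack=4)
Line 4: ['sound', 'curtain'] (min_width=13, slack=3)
Line 5: ['robot', 'time', 'sun'] (min_width=14, slack=2)

Answer: |of robot cup    |
|bread car give  |
|rock from do    |
|sound curtain   |
|robot time sun  |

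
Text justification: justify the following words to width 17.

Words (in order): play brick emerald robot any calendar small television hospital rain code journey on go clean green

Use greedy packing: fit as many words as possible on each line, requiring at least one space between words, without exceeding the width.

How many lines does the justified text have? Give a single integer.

Line 1: ['play', 'brick'] (min_width=10, slack=7)
Line 2: ['emerald', 'robot', 'any'] (min_width=17, slack=0)
Line 3: ['calendar', 'small'] (min_width=14, slack=3)
Line 4: ['television'] (min_width=10, slack=7)
Line 5: ['hospital', 'rain'] (min_width=13, slack=4)
Line 6: ['code', 'journey', 'on'] (min_width=15, slack=2)
Line 7: ['go', 'clean', 'green'] (min_width=14, slack=3)
Total lines: 7

Answer: 7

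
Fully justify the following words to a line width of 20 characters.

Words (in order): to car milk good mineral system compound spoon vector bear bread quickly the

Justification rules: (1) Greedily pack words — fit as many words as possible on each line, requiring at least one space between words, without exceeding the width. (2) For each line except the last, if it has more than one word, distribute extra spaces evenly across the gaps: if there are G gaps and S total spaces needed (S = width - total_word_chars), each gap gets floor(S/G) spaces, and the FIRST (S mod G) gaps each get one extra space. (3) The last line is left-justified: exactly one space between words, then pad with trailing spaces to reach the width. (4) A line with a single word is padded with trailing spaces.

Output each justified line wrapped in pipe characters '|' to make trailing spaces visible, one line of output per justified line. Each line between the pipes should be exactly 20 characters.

Answer: |to   car  milk  good|
|mineral       system|
|compound       spoon|
|vector   bear  bread|
|quickly the         |

Derivation:
Line 1: ['to', 'car', 'milk', 'good'] (min_width=16, slack=4)
Line 2: ['mineral', 'system'] (min_width=14, slack=6)
Line 3: ['compound', 'spoon'] (min_width=14, slack=6)
Line 4: ['vector', 'bear', 'bread'] (min_width=17, slack=3)
Line 5: ['quickly', 'the'] (min_width=11, slack=9)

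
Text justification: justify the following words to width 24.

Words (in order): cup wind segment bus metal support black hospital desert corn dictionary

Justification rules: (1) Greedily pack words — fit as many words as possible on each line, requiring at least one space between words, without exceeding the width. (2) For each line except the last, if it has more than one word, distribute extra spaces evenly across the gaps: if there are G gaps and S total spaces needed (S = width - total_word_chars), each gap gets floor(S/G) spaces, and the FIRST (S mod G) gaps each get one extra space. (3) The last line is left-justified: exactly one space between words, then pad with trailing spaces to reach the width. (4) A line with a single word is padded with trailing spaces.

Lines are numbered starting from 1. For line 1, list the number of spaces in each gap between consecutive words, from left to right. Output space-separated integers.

Answer: 3 2 2

Derivation:
Line 1: ['cup', 'wind', 'segment', 'bus'] (min_width=20, slack=4)
Line 2: ['metal', 'support', 'black'] (min_width=19, slack=5)
Line 3: ['hospital', 'desert', 'corn'] (min_width=20, slack=4)
Line 4: ['dictionary'] (min_width=10, slack=14)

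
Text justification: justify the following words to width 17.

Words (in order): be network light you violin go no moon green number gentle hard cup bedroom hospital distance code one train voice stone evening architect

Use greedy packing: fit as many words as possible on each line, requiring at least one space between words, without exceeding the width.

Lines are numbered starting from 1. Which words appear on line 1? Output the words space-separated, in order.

Line 1: ['be', 'network', 'light'] (min_width=16, slack=1)
Line 2: ['you', 'violin', 'go', 'no'] (min_width=16, slack=1)
Line 3: ['moon', 'green', 'number'] (min_width=17, slack=0)
Line 4: ['gentle', 'hard', 'cup'] (min_width=15, slack=2)
Line 5: ['bedroom', 'hospital'] (min_width=16, slack=1)
Line 6: ['distance', 'code', 'one'] (min_width=17, slack=0)
Line 7: ['train', 'voice', 'stone'] (min_width=17, slack=0)
Line 8: ['evening', 'architect'] (min_width=17, slack=0)

Answer: be network light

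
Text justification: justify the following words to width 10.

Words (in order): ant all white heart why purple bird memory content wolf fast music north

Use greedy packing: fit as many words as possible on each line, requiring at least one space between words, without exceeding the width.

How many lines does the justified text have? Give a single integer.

Line 1: ['ant', 'all'] (min_width=7, slack=3)
Line 2: ['white'] (min_width=5, slack=5)
Line 3: ['heart', 'why'] (min_width=9, slack=1)
Line 4: ['purple'] (min_width=6, slack=4)
Line 5: ['bird'] (min_width=4, slack=6)
Line 6: ['memory'] (min_width=6, slack=4)
Line 7: ['content'] (min_width=7, slack=3)
Line 8: ['wolf', 'fast'] (min_width=9, slack=1)
Line 9: ['music'] (min_width=5, slack=5)
Line 10: ['north'] (min_width=5, slack=5)
Total lines: 10

Answer: 10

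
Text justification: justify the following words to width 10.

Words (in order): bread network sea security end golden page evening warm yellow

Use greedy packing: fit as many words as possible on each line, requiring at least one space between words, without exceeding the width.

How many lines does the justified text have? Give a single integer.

Answer: 9

Derivation:
Line 1: ['bread'] (min_width=5, slack=5)
Line 2: ['network'] (min_width=7, slack=3)
Line 3: ['sea'] (min_width=3, slack=7)
Line 4: ['security'] (min_width=8, slack=2)
Line 5: ['end', 'golden'] (min_width=10, slack=0)
Line 6: ['page'] (min_width=4, slack=6)
Line 7: ['evening'] (min_width=7, slack=3)
Line 8: ['warm'] (min_width=4, slack=6)
Line 9: ['yellow'] (min_width=6, slack=4)
Total lines: 9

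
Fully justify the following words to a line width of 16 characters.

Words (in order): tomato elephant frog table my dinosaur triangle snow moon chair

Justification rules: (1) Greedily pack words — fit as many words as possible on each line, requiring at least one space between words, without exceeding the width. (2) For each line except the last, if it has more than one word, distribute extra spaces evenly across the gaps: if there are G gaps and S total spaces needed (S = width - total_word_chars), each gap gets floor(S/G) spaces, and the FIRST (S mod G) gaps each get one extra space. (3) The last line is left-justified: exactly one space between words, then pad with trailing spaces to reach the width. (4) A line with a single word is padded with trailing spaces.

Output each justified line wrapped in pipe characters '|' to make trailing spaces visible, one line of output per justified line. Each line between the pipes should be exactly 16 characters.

Answer: |tomato  elephant|
|frog   table  my|
|dinosaur        |
|triangle    snow|
|moon chair      |

Derivation:
Line 1: ['tomato', 'elephant'] (min_width=15, slack=1)
Line 2: ['frog', 'table', 'my'] (min_width=13, slack=3)
Line 3: ['dinosaur'] (min_width=8, slack=8)
Line 4: ['triangle', 'snow'] (min_width=13, slack=3)
Line 5: ['moon', 'chair'] (min_width=10, slack=6)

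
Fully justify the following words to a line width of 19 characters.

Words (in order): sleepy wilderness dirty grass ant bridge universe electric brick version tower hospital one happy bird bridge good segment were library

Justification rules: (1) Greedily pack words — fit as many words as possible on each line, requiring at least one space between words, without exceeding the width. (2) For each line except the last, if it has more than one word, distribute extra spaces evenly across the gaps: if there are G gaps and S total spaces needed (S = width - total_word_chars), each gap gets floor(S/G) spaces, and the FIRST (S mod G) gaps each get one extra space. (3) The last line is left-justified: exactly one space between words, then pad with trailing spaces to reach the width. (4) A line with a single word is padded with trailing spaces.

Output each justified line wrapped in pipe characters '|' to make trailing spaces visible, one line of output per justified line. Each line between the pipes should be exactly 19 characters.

Line 1: ['sleepy', 'wilderness'] (min_width=17, slack=2)
Line 2: ['dirty', 'grass', 'ant'] (min_width=15, slack=4)
Line 3: ['bridge', 'universe'] (min_width=15, slack=4)
Line 4: ['electric', 'brick'] (min_width=14, slack=5)
Line 5: ['version', 'tower'] (min_width=13, slack=6)
Line 6: ['hospital', 'one', 'happy'] (min_width=18, slack=1)
Line 7: ['bird', 'bridge', 'good'] (min_width=16, slack=3)
Line 8: ['segment', 'were'] (min_width=12, slack=7)
Line 9: ['library'] (min_width=7, slack=12)

Answer: |sleepy   wilderness|
|dirty   grass   ant|
|bridge     universe|
|electric      brick|
|version       tower|
|hospital  one happy|
|bird   bridge  good|
|segment        were|
|library            |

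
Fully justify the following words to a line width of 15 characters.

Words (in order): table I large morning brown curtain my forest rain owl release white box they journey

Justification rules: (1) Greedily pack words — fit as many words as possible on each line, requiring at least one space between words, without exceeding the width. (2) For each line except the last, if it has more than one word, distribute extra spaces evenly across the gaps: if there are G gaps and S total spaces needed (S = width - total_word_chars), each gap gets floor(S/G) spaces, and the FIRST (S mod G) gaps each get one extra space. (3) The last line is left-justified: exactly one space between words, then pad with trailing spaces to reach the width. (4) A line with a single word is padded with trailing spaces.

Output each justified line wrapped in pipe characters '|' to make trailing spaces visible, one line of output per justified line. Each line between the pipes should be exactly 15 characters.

Line 1: ['table', 'I', 'large'] (min_width=13, slack=2)
Line 2: ['morning', 'brown'] (min_width=13, slack=2)
Line 3: ['curtain', 'my'] (min_width=10, slack=5)
Line 4: ['forest', 'rain', 'owl'] (min_width=15, slack=0)
Line 5: ['release', 'white'] (min_width=13, slack=2)
Line 6: ['box', 'they'] (min_width=8, slack=7)
Line 7: ['journey'] (min_width=7, slack=8)

Answer: |table  I  large|
|morning   brown|
|curtain      my|
|forest rain owl|
|release   white|
|box        they|
|journey        |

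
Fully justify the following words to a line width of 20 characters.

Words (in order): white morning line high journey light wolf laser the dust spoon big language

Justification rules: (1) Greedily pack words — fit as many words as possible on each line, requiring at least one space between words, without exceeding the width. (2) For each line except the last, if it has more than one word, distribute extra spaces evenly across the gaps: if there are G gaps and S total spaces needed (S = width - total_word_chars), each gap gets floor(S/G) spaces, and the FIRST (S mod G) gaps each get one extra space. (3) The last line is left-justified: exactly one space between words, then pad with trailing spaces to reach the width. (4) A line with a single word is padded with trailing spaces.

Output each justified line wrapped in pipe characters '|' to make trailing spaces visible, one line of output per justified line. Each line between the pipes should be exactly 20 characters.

Answer: |white  morning  line|
|high  journey  light|
|wolf  laser the dust|
|spoon big language  |

Derivation:
Line 1: ['white', 'morning', 'line'] (min_width=18, slack=2)
Line 2: ['high', 'journey', 'light'] (min_width=18, slack=2)
Line 3: ['wolf', 'laser', 'the', 'dust'] (min_width=19, slack=1)
Line 4: ['spoon', 'big', 'language'] (min_width=18, slack=2)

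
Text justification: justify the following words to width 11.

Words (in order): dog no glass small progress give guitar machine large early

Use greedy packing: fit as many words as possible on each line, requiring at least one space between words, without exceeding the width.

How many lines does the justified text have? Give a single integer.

Line 1: ['dog', 'no'] (min_width=6, slack=5)
Line 2: ['glass', 'small'] (min_width=11, slack=0)
Line 3: ['progress'] (min_width=8, slack=3)
Line 4: ['give', 'guitar'] (min_width=11, slack=0)
Line 5: ['machine'] (min_width=7, slack=4)
Line 6: ['large', 'early'] (min_width=11, slack=0)
Total lines: 6

Answer: 6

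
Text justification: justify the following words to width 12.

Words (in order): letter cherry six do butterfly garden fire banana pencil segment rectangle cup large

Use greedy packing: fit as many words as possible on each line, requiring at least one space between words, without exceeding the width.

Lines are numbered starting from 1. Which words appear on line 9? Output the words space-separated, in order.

Answer: cup large

Derivation:
Line 1: ['letter'] (min_width=6, slack=6)
Line 2: ['cherry', 'six'] (min_width=10, slack=2)
Line 3: ['do', 'butterfly'] (min_width=12, slack=0)
Line 4: ['garden', 'fire'] (min_width=11, slack=1)
Line 5: ['banana'] (min_width=6, slack=6)
Line 6: ['pencil'] (min_width=6, slack=6)
Line 7: ['segment'] (min_width=7, slack=5)
Line 8: ['rectangle'] (min_width=9, slack=3)
Line 9: ['cup', 'large'] (min_width=9, slack=3)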